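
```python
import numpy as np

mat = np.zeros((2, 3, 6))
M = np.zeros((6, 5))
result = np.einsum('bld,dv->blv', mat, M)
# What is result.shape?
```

(2, 3, 5)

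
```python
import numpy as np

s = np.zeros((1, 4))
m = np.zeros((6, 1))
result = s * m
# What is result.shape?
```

(6, 4)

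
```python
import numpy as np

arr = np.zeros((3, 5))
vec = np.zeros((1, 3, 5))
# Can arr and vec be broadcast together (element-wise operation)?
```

Yes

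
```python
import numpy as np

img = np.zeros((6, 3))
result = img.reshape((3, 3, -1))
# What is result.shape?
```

(3, 3, 2)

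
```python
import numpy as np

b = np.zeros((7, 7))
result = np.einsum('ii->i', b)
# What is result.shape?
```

(7,)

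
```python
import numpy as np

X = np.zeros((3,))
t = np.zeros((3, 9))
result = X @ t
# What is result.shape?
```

(9,)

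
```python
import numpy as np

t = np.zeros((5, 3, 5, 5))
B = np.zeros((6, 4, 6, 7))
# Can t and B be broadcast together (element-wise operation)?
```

No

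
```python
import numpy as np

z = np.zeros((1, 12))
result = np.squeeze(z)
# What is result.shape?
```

(12,)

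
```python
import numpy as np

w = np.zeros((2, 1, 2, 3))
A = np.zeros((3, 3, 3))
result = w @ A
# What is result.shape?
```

(2, 3, 2, 3)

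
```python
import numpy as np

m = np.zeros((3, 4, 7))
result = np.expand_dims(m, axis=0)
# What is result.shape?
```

(1, 3, 4, 7)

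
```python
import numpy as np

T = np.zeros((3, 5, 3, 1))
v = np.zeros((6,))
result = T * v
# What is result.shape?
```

(3, 5, 3, 6)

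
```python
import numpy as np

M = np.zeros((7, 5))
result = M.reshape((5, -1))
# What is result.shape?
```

(5, 7)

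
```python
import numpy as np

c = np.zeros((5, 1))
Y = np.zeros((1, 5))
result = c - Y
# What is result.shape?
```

(5, 5)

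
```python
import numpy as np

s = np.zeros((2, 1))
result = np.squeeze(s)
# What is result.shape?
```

(2,)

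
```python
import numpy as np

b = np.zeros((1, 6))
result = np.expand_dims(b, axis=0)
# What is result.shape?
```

(1, 1, 6)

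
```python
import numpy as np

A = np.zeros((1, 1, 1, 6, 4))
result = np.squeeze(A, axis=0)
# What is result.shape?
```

(1, 1, 6, 4)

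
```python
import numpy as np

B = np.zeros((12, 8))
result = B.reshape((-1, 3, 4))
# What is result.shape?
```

(8, 3, 4)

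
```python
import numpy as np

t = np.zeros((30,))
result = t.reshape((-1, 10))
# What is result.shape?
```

(3, 10)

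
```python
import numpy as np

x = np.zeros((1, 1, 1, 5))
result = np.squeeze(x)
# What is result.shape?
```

(5,)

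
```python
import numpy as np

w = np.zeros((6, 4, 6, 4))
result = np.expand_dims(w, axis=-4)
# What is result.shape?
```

(6, 1, 4, 6, 4)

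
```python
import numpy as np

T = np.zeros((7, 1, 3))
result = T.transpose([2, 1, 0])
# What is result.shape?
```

(3, 1, 7)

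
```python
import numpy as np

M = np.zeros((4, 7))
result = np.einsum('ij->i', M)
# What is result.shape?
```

(4,)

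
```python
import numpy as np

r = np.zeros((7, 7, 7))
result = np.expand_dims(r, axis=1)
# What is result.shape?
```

(7, 1, 7, 7)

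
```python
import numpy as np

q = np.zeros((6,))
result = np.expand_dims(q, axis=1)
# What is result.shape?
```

(6, 1)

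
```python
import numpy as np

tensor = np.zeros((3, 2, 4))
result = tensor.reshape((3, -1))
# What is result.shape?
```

(3, 8)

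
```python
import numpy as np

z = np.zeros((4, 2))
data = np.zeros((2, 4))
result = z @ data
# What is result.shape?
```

(4, 4)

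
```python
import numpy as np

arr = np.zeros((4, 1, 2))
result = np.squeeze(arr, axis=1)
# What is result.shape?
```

(4, 2)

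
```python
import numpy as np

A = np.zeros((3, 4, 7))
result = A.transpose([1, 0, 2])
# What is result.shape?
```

(4, 3, 7)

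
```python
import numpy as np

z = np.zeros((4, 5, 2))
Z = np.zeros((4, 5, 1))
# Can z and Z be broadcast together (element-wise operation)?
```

Yes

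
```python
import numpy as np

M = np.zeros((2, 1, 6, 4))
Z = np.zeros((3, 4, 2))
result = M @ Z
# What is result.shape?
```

(2, 3, 6, 2)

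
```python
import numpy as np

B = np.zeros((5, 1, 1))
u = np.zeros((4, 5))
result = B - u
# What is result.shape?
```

(5, 4, 5)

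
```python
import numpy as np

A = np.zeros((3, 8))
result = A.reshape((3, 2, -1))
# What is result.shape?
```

(3, 2, 4)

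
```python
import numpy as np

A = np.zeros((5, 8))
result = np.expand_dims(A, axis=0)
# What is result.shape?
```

(1, 5, 8)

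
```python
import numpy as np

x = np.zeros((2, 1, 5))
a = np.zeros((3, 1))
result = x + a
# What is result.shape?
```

(2, 3, 5)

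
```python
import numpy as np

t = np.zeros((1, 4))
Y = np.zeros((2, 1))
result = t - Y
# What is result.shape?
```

(2, 4)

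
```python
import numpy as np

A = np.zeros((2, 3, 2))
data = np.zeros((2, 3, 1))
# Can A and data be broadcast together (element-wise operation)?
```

Yes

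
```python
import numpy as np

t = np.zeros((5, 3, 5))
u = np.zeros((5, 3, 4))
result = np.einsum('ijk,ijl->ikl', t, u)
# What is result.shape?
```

(5, 5, 4)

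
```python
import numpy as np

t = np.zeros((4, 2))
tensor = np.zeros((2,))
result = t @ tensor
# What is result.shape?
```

(4,)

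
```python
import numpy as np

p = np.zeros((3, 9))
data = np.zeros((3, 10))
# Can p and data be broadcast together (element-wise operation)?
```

No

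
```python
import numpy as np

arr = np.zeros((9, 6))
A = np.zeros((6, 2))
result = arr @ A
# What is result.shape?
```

(9, 2)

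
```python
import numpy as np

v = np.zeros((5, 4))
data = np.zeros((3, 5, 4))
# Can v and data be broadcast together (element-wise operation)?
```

Yes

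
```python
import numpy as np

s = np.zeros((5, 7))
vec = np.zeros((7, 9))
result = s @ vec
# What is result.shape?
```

(5, 9)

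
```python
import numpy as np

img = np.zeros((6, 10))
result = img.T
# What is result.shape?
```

(10, 6)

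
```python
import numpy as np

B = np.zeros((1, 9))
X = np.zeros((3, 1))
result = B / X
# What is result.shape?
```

(3, 9)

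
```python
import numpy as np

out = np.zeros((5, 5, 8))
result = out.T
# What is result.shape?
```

(8, 5, 5)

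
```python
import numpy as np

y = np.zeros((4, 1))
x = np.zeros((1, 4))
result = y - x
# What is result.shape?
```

(4, 4)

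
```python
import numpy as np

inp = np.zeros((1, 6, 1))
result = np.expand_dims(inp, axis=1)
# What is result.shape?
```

(1, 1, 6, 1)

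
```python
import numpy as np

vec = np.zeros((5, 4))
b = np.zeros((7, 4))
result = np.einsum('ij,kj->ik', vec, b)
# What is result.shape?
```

(5, 7)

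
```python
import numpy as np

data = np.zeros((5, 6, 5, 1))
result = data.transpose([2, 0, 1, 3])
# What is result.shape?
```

(5, 5, 6, 1)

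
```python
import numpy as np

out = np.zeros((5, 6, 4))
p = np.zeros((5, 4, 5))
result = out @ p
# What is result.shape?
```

(5, 6, 5)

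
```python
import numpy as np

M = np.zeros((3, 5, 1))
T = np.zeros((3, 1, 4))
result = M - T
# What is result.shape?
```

(3, 5, 4)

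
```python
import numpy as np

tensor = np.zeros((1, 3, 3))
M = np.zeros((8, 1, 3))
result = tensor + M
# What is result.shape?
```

(8, 3, 3)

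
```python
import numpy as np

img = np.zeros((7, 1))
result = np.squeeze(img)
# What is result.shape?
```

(7,)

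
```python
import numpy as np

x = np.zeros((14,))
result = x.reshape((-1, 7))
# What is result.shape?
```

(2, 7)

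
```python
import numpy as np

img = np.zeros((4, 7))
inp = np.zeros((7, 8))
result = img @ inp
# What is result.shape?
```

(4, 8)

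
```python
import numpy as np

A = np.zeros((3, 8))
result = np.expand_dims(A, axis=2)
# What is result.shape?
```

(3, 8, 1)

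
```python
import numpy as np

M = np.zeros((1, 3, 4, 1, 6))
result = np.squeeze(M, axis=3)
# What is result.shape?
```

(1, 3, 4, 6)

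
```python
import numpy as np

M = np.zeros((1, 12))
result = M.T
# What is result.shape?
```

(12, 1)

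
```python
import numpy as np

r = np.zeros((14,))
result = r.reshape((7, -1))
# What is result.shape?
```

(7, 2)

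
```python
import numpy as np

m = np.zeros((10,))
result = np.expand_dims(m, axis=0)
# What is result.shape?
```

(1, 10)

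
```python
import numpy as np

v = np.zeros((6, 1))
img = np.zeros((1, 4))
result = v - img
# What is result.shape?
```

(6, 4)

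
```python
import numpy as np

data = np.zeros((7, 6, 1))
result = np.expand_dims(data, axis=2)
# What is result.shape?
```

(7, 6, 1, 1)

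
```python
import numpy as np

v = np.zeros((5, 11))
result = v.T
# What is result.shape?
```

(11, 5)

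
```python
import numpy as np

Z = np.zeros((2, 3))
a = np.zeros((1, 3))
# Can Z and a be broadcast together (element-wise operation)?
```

Yes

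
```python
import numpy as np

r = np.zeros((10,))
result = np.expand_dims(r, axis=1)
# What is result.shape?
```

(10, 1)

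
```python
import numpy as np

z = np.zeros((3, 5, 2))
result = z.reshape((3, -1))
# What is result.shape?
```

(3, 10)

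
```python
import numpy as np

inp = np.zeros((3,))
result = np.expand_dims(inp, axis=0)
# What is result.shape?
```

(1, 3)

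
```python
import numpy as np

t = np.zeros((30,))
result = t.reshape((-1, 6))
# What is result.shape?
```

(5, 6)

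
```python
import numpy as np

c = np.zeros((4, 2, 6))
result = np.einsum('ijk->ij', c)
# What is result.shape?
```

(4, 2)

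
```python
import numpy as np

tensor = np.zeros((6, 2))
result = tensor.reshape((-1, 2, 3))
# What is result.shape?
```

(2, 2, 3)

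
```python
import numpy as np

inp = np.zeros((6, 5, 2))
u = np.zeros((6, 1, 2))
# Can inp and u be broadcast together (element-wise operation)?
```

Yes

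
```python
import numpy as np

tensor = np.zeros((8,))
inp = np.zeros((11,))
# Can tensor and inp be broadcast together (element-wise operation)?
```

No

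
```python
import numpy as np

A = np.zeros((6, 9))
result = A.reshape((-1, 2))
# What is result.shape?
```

(27, 2)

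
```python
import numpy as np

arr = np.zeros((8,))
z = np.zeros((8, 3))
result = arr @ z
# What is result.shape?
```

(3,)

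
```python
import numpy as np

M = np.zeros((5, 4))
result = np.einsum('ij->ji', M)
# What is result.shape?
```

(4, 5)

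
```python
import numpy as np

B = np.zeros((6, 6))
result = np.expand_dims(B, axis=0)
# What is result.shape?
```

(1, 6, 6)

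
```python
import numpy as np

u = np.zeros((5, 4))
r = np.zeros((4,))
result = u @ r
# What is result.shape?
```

(5,)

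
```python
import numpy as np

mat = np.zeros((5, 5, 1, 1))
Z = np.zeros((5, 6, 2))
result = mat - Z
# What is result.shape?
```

(5, 5, 6, 2)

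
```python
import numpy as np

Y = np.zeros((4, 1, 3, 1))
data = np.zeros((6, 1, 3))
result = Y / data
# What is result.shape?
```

(4, 6, 3, 3)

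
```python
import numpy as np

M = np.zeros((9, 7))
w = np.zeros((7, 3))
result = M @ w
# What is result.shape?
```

(9, 3)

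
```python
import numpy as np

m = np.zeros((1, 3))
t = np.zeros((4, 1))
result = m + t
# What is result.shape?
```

(4, 3)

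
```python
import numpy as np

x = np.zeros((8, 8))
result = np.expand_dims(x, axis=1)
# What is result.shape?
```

(8, 1, 8)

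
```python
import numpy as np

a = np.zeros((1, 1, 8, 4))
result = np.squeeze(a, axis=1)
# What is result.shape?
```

(1, 8, 4)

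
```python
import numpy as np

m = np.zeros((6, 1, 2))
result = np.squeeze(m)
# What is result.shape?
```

(6, 2)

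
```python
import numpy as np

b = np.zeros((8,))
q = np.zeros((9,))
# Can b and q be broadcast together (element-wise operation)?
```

No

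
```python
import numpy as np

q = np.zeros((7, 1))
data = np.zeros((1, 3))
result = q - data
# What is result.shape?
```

(7, 3)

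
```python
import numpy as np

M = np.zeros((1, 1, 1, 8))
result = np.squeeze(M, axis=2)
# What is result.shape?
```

(1, 1, 8)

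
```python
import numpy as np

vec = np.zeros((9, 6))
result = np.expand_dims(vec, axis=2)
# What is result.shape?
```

(9, 6, 1)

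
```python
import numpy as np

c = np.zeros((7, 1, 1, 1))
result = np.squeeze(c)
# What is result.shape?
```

(7,)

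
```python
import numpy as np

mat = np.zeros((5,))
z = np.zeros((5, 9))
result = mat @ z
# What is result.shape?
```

(9,)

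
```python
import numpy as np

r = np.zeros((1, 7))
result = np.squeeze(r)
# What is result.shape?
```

(7,)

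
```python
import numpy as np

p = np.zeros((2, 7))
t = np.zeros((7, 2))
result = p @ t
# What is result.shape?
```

(2, 2)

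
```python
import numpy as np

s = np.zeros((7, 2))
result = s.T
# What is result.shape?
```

(2, 7)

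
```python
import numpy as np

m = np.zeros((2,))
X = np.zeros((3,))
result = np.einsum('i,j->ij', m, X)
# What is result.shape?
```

(2, 3)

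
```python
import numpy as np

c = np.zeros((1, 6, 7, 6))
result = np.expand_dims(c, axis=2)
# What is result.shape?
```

(1, 6, 1, 7, 6)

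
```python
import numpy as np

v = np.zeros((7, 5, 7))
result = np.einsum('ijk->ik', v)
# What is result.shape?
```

(7, 7)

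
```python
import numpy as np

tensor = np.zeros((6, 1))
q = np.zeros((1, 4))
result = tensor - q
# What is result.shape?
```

(6, 4)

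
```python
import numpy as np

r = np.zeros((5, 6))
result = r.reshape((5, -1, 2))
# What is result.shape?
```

(5, 3, 2)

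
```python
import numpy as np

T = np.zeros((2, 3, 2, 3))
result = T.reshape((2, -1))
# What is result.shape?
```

(2, 18)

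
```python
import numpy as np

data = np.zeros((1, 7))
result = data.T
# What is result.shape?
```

(7, 1)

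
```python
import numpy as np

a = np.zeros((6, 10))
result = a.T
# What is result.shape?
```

(10, 6)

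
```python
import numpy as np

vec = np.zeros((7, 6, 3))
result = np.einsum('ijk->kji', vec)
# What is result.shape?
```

(3, 6, 7)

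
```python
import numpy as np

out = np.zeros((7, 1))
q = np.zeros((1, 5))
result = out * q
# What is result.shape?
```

(7, 5)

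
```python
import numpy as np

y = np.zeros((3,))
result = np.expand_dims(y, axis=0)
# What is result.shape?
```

(1, 3)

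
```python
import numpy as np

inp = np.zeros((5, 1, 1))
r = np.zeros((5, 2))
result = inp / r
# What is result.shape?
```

(5, 5, 2)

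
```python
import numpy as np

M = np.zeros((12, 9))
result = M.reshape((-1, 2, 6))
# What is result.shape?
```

(9, 2, 6)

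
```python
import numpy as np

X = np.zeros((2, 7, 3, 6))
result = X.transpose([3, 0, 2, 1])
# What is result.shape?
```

(6, 2, 3, 7)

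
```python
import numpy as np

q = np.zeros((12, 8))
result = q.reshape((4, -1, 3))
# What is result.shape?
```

(4, 8, 3)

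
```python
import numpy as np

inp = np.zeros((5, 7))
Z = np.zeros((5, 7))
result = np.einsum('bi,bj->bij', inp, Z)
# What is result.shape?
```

(5, 7, 7)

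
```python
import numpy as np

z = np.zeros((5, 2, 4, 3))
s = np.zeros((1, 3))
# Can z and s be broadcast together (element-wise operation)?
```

Yes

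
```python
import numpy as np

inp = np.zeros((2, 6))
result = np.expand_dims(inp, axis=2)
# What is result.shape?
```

(2, 6, 1)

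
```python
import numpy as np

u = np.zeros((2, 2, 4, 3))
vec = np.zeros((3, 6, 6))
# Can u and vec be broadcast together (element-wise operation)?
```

No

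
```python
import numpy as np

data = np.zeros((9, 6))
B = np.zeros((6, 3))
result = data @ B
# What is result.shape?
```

(9, 3)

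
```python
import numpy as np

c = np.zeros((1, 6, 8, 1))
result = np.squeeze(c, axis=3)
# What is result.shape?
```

(1, 6, 8)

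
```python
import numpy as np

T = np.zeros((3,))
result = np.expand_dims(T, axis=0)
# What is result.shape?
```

(1, 3)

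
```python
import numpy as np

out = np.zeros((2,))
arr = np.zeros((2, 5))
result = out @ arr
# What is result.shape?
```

(5,)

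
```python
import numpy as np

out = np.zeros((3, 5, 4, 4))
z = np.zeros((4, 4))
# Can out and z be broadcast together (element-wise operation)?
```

Yes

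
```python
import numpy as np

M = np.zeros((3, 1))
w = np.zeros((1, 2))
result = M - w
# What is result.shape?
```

(3, 2)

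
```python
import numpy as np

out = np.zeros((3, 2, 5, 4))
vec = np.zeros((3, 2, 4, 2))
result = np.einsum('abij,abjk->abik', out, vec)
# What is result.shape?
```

(3, 2, 5, 2)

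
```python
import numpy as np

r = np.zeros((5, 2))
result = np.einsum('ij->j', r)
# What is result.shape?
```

(2,)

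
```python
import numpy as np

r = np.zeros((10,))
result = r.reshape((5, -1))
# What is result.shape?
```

(5, 2)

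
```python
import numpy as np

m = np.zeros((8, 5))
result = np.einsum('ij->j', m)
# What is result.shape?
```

(5,)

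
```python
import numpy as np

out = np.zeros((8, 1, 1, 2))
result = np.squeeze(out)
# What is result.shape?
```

(8, 2)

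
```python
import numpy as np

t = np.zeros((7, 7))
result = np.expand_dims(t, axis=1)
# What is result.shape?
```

(7, 1, 7)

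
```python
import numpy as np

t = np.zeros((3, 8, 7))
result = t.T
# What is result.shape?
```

(7, 8, 3)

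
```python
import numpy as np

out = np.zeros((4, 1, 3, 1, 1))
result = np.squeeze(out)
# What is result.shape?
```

(4, 3)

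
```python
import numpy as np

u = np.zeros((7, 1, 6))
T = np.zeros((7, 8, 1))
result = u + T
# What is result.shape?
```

(7, 8, 6)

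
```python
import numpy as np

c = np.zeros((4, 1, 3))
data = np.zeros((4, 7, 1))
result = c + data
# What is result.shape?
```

(4, 7, 3)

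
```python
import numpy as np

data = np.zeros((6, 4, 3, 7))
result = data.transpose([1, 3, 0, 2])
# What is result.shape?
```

(4, 7, 6, 3)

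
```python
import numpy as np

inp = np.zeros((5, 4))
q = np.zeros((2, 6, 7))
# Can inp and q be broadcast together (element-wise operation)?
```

No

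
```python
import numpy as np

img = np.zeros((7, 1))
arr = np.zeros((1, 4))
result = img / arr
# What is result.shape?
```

(7, 4)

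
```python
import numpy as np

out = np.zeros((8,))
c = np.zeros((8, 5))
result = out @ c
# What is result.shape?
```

(5,)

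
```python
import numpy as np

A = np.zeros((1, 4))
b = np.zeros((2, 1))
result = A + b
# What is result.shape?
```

(2, 4)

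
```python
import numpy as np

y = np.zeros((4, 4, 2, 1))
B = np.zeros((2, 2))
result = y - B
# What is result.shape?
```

(4, 4, 2, 2)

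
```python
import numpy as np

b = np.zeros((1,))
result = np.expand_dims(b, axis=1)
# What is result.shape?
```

(1, 1)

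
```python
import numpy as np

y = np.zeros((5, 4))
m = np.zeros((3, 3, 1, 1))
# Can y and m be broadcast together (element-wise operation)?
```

Yes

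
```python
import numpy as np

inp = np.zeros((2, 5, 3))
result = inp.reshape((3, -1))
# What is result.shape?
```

(3, 10)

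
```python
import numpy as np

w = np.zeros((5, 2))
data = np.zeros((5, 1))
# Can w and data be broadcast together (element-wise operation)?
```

Yes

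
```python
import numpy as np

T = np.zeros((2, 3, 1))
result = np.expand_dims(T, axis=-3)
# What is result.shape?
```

(2, 1, 3, 1)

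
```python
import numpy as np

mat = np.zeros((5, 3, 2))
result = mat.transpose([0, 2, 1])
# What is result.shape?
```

(5, 2, 3)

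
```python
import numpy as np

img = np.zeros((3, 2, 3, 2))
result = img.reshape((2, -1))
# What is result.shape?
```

(2, 18)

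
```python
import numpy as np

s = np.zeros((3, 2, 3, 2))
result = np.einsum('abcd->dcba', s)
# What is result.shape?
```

(2, 3, 2, 3)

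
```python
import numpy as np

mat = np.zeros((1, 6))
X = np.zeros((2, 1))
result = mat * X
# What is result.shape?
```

(2, 6)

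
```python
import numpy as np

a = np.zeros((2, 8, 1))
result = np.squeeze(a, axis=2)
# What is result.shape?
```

(2, 8)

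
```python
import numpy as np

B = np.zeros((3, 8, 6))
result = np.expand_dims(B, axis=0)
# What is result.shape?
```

(1, 3, 8, 6)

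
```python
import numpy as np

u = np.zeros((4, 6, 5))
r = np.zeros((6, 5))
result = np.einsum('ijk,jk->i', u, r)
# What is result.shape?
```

(4,)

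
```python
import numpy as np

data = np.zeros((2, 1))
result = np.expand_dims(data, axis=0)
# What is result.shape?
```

(1, 2, 1)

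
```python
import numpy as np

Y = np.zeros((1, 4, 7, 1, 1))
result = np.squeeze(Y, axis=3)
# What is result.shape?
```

(1, 4, 7, 1)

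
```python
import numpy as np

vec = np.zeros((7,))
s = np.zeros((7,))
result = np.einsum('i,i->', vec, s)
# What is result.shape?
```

()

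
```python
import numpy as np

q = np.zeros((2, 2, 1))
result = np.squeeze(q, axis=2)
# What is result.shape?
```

(2, 2)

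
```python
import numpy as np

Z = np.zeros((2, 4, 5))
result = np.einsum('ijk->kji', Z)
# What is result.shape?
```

(5, 4, 2)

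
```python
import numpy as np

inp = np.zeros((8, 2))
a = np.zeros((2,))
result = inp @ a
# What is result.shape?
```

(8,)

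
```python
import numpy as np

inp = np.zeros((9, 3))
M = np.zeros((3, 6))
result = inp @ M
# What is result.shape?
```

(9, 6)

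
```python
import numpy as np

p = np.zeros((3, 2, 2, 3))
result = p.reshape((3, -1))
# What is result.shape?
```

(3, 12)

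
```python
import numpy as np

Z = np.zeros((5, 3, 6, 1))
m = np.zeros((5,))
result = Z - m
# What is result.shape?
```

(5, 3, 6, 5)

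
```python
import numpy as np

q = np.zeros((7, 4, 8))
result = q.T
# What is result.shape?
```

(8, 4, 7)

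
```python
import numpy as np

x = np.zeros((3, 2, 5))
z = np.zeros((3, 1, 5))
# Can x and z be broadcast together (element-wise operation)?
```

Yes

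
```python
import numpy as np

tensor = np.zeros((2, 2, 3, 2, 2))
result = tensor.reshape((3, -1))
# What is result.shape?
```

(3, 16)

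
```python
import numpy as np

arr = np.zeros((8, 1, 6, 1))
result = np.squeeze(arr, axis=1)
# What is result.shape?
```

(8, 6, 1)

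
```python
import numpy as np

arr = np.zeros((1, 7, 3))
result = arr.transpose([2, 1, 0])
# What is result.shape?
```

(3, 7, 1)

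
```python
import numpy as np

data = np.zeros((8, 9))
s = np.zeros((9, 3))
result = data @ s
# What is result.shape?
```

(8, 3)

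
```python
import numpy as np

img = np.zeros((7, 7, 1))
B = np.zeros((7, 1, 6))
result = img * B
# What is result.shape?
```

(7, 7, 6)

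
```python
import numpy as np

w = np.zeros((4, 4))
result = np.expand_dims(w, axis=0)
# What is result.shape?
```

(1, 4, 4)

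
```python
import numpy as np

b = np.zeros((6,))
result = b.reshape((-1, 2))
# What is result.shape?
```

(3, 2)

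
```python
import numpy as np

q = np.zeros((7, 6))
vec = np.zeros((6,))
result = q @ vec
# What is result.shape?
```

(7,)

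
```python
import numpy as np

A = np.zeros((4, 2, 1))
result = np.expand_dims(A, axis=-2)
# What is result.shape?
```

(4, 2, 1, 1)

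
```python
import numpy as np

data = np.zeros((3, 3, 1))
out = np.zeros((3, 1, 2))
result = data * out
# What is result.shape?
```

(3, 3, 2)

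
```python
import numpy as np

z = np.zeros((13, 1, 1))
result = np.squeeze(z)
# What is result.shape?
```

(13,)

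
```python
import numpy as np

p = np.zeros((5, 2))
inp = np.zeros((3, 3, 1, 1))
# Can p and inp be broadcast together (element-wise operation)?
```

Yes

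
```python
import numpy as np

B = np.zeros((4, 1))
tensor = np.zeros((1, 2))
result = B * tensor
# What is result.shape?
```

(4, 2)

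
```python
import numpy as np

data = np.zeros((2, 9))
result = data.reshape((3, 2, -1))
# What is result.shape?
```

(3, 2, 3)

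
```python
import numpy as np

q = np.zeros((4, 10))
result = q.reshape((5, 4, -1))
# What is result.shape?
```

(5, 4, 2)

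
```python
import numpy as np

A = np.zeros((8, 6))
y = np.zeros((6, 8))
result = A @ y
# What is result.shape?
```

(8, 8)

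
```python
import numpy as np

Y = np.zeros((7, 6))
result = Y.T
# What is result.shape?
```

(6, 7)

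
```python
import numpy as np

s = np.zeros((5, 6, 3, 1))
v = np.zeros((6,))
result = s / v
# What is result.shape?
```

(5, 6, 3, 6)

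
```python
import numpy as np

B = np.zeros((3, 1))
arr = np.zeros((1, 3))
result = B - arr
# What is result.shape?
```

(3, 3)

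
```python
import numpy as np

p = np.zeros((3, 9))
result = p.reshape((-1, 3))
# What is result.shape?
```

(9, 3)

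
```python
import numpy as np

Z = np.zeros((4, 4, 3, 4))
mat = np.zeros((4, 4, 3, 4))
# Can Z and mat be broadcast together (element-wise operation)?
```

Yes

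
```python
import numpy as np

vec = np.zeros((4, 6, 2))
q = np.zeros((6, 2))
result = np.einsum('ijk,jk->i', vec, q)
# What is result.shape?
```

(4,)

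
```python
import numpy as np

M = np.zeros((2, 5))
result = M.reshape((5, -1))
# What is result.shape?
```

(5, 2)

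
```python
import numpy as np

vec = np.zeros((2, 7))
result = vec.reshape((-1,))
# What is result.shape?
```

(14,)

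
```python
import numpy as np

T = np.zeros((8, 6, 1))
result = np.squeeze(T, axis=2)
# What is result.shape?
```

(8, 6)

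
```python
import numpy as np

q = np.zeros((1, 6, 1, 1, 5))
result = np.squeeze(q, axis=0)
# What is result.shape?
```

(6, 1, 1, 5)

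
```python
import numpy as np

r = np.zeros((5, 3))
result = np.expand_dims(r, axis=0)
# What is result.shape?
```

(1, 5, 3)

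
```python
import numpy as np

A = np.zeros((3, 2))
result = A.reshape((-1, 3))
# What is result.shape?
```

(2, 3)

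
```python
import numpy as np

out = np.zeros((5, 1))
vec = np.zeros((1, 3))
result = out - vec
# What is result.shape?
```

(5, 3)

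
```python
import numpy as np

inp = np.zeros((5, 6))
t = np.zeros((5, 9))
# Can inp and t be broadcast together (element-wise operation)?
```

No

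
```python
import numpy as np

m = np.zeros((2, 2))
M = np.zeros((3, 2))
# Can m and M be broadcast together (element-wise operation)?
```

No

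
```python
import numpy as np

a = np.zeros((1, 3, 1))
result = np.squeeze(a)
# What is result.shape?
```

(3,)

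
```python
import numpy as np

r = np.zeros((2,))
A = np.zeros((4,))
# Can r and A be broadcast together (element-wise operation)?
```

No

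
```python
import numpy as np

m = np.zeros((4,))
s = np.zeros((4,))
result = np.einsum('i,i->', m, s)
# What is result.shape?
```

()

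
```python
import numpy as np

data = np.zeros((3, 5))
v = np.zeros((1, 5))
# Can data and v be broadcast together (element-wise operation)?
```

Yes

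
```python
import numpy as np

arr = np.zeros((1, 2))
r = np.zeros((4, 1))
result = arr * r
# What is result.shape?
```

(4, 2)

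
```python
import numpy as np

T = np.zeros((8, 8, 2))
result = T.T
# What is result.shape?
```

(2, 8, 8)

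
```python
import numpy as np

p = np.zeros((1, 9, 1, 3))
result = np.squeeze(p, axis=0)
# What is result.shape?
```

(9, 1, 3)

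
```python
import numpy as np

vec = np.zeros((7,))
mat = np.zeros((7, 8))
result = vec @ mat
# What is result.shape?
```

(8,)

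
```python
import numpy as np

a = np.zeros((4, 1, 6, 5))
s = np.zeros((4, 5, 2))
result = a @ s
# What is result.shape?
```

(4, 4, 6, 2)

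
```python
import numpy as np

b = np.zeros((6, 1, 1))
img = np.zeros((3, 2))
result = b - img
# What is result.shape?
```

(6, 3, 2)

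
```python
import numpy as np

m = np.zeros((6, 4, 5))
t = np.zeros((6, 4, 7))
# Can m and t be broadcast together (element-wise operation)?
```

No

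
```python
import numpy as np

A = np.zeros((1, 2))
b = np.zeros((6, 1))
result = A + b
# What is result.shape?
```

(6, 2)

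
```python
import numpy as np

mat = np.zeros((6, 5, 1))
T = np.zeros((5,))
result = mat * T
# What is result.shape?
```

(6, 5, 5)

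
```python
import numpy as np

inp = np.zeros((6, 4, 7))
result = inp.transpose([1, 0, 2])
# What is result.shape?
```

(4, 6, 7)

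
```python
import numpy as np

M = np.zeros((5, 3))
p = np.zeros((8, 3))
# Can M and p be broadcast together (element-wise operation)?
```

No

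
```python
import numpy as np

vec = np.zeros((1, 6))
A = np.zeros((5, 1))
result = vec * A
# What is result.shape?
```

(5, 6)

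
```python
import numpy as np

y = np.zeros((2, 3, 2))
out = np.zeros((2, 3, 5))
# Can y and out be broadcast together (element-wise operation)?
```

No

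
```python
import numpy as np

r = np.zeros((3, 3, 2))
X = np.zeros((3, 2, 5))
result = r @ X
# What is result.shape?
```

(3, 3, 5)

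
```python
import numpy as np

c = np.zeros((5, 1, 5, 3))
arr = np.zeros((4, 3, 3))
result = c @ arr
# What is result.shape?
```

(5, 4, 5, 3)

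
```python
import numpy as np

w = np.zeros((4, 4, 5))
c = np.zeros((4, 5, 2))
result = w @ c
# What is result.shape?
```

(4, 4, 2)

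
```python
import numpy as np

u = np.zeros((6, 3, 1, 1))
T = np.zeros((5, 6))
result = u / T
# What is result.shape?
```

(6, 3, 5, 6)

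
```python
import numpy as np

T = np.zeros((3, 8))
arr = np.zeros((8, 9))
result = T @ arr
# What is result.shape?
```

(3, 9)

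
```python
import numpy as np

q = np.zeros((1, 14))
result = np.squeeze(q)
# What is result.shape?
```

(14,)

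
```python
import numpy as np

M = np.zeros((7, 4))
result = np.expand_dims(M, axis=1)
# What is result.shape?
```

(7, 1, 4)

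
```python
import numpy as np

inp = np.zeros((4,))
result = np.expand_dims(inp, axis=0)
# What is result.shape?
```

(1, 4)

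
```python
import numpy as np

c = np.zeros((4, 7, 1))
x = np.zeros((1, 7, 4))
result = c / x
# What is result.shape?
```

(4, 7, 4)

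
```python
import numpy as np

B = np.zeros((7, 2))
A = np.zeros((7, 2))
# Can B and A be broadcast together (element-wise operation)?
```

Yes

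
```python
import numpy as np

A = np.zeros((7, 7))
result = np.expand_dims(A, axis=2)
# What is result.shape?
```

(7, 7, 1)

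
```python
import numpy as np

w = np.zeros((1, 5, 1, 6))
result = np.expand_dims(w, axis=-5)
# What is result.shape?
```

(1, 1, 5, 1, 6)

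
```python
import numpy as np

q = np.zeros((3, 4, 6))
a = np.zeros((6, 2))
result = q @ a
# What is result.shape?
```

(3, 4, 2)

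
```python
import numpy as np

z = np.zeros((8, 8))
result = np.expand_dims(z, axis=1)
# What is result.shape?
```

(8, 1, 8)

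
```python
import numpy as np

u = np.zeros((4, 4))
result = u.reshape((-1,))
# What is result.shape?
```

(16,)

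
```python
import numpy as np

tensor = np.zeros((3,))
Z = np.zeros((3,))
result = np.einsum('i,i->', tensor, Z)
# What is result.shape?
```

()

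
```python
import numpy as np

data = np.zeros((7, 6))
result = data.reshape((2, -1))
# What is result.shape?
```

(2, 21)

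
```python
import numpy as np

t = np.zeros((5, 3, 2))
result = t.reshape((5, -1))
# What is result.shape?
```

(5, 6)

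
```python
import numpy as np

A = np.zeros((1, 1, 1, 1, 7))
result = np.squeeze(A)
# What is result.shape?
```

(7,)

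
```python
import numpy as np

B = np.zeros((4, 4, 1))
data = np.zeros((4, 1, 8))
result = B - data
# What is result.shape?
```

(4, 4, 8)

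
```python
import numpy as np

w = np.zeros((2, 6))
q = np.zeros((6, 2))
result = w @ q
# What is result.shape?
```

(2, 2)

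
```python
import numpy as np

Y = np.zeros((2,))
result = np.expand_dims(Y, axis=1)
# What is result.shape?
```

(2, 1)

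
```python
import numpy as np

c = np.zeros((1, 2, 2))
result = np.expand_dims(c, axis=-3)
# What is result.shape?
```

(1, 1, 2, 2)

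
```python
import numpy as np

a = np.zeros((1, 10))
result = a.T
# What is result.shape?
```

(10, 1)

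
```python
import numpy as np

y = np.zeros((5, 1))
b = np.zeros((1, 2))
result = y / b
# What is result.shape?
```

(5, 2)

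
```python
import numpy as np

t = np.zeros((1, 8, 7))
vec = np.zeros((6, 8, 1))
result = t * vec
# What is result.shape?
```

(6, 8, 7)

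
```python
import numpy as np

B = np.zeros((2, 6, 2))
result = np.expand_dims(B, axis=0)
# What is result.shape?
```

(1, 2, 6, 2)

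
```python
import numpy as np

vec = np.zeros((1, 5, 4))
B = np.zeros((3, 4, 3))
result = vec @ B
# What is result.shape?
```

(3, 5, 3)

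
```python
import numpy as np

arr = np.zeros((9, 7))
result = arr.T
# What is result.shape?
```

(7, 9)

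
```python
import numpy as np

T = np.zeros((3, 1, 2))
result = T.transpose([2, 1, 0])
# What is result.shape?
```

(2, 1, 3)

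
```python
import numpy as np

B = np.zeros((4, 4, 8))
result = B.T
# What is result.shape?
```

(8, 4, 4)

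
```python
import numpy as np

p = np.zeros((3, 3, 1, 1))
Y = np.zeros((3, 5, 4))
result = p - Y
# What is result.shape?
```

(3, 3, 5, 4)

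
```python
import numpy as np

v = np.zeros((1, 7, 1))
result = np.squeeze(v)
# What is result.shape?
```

(7,)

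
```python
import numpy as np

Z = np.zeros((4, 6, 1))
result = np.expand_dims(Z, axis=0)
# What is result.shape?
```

(1, 4, 6, 1)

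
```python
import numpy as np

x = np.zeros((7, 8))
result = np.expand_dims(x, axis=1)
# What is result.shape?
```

(7, 1, 8)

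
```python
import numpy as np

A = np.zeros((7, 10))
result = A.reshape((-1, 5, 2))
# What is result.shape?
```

(7, 5, 2)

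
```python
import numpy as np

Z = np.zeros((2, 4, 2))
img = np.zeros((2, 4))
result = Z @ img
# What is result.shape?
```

(2, 4, 4)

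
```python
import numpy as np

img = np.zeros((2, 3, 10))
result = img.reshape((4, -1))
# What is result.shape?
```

(4, 15)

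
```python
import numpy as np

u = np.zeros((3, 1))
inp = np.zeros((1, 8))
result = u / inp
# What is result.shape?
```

(3, 8)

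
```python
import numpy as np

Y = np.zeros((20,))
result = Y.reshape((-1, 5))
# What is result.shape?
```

(4, 5)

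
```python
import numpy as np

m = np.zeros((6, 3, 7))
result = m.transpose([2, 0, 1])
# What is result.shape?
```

(7, 6, 3)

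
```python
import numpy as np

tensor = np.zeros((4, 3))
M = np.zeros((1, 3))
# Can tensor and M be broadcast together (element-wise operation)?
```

Yes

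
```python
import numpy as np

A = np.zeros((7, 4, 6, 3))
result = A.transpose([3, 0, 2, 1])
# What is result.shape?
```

(3, 7, 6, 4)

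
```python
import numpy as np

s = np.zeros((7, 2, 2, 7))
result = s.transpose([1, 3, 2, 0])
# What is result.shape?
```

(2, 7, 2, 7)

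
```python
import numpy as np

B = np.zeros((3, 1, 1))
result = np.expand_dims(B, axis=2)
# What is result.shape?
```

(3, 1, 1, 1)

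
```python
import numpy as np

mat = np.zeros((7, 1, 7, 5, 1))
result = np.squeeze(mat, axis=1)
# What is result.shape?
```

(7, 7, 5, 1)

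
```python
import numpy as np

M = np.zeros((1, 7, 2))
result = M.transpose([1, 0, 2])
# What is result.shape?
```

(7, 1, 2)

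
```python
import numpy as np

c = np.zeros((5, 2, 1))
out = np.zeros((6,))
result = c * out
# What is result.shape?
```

(5, 2, 6)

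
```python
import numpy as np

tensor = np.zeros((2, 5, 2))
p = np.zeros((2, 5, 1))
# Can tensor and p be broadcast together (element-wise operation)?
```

Yes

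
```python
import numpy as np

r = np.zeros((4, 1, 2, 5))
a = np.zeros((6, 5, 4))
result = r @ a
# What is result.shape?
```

(4, 6, 2, 4)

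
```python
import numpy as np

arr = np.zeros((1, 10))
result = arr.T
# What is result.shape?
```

(10, 1)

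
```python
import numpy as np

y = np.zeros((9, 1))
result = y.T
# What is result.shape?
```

(1, 9)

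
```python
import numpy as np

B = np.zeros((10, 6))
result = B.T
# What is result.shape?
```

(6, 10)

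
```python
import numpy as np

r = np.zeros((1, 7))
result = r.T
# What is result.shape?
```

(7, 1)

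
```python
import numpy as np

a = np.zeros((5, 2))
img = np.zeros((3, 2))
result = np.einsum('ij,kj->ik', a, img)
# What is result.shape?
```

(5, 3)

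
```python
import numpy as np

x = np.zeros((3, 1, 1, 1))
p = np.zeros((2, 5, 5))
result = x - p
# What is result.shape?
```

(3, 2, 5, 5)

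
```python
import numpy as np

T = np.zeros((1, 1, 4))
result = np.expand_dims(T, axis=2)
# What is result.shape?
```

(1, 1, 1, 4)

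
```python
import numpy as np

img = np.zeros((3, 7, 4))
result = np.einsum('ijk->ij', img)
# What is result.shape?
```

(3, 7)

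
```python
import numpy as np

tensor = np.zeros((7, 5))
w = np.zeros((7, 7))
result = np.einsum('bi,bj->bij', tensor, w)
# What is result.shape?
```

(7, 5, 7)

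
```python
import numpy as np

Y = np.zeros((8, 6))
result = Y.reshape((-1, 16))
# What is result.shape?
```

(3, 16)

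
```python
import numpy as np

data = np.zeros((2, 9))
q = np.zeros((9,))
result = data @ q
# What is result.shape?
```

(2,)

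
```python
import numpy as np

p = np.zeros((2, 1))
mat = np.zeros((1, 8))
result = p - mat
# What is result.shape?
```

(2, 8)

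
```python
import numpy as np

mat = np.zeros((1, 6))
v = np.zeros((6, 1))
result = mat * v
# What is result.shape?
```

(6, 6)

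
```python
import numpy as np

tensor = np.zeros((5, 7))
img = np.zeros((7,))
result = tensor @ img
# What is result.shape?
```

(5,)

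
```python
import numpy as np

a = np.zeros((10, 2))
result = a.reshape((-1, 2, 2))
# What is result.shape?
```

(5, 2, 2)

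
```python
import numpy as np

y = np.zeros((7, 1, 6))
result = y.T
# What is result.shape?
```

(6, 1, 7)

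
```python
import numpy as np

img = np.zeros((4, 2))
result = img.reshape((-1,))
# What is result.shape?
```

(8,)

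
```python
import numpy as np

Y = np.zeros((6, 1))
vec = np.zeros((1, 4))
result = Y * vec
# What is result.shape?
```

(6, 4)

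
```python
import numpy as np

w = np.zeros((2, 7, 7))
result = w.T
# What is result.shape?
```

(7, 7, 2)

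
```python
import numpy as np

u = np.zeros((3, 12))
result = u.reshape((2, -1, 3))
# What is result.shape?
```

(2, 6, 3)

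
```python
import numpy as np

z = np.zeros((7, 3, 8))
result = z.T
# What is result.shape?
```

(8, 3, 7)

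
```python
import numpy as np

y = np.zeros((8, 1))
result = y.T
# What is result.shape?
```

(1, 8)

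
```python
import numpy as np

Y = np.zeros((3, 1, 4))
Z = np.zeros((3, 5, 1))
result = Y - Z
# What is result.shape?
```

(3, 5, 4)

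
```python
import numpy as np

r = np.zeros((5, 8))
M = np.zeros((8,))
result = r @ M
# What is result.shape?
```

(5,)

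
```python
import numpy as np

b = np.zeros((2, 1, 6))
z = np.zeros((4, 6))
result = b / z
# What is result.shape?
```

(2, 4, 6)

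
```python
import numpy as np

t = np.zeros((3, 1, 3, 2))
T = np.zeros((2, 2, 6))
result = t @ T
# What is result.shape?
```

(3, 2, 3, 6)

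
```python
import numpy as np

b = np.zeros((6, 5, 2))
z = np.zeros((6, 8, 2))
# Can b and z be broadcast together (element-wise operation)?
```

No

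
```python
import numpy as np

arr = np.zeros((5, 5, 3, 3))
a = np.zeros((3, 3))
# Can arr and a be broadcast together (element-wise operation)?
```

Yes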